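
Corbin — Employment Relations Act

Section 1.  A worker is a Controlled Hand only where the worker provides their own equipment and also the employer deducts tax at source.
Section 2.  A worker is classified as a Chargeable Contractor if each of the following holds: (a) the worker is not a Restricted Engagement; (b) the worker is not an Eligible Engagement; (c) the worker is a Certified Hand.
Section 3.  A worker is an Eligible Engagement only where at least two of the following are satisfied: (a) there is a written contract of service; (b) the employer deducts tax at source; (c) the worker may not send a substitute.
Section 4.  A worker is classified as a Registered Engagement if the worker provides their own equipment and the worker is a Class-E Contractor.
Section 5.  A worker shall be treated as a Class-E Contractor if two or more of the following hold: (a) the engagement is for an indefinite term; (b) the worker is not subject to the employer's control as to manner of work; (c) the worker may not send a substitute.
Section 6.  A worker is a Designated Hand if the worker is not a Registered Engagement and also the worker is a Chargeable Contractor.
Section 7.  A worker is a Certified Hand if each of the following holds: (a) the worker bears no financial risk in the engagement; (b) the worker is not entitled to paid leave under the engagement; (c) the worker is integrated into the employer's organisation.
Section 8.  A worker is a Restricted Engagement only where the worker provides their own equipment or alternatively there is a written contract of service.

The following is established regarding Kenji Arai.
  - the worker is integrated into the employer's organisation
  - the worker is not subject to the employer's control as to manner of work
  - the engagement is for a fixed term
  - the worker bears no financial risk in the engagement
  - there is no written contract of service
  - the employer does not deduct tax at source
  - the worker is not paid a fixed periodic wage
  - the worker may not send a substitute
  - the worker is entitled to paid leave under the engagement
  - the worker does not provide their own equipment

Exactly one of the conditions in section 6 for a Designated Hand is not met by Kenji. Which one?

Chargeable Contractor

section 5 — Class-E Contractor: the engagement is for an indefinite term? no; the worker is not subject to the employer's control as to manner of work? yes; the worker may not send a substitute? yes — 2 of 3 hold (need ≥2) → satisfied.
section 4 — Registered Engagement: [the worker provides their own equipment? no] AND [Class-E Contractor (section 5)? yes] → not satisfied.
section 8 — Restricted Engagement: [the worker provides their own equipment? no] OR [there is a written contract of service? no] → not satisfied.
section 3 — Eligible Engagement: there is a written contract of service? no; the employer deducts tax at source? no; the worker may not send a substitute? yes — 1 of 3 hold (need ≥2) → not satisfied.
section 7 — Certified Hand: [the worker bears no financial risk in the engagement? yes] AND [the worker is not entitled to paid leave under the engagement? no] AND [the worker is integrated into the employer's organisation? yes] → not satisfied.
section 2 — Chargeable Contractor: [not a Restricted Engagement (section 8)? yes] AND [not an Eligible Engagement (section 3)? yes] AND [Certified Hand (section 7)? no] → not satisfied.
section 6 — Designated Hand: [not a Registered Engagement (section 4)? yes] AND [Chargeable Contractor (section 2)? no] → not satisfied.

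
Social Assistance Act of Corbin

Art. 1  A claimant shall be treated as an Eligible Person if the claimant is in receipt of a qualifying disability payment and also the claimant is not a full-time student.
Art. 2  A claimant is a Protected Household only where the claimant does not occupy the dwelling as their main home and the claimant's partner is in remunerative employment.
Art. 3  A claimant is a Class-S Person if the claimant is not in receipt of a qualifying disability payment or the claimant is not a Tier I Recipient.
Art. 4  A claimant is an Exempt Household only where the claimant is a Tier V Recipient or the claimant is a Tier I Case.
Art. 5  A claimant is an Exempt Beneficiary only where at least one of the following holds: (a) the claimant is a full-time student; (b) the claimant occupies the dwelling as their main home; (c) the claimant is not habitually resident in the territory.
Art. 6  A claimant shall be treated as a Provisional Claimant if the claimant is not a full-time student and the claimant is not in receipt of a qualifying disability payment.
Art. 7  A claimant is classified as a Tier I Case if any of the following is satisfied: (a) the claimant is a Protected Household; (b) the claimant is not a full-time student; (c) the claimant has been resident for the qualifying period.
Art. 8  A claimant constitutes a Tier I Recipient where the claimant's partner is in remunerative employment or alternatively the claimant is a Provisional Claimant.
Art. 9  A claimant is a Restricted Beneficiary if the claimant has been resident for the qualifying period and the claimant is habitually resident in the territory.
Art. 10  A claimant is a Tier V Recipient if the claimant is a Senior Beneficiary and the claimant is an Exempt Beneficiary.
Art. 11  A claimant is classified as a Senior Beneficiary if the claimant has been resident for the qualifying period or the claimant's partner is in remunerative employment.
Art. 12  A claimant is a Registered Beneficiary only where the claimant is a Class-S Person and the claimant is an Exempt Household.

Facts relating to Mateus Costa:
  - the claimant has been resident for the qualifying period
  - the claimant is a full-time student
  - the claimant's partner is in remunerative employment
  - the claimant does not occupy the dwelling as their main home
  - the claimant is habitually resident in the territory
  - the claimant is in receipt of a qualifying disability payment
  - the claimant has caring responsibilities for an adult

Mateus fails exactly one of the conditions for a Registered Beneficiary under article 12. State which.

article 6 — Provisional Claimant: [the claimant is not a full-time student? no] AND [the claimant is not in receipt of a qualifying disability payment? no] → not satisfied.
article 8 — Tier I Recipient: [the claimant's partner is in remunerative employment? yes] OR [Provisional Claimant (article 6)? no] → satisfied.
article 3 — Class-S Person: [the claimant is not in receipt of a qualifying disability payment? no] OR [not a Tier I Recipient (article 8)? no] → not satisfied.
article 11 — Senior Beneficiary: [the claimant has been resident for the qualifying period? yes] OR [the claimant's partner is in remunerative employment? yes] → satisfied.
article 5 — Exempt Beneficiary: [the claimant is a full-time student? yes] OR [the claimant occupies the dwelling as their main home? no] OR [the claimant is not habitually resident in the territory? no] → satisfied.
article 10 — Tier V Recipient: [Senior Beneficiary (article 11)? yes] AND [Exempt Beneficiary (article 5)? yes] → satisfied.
article 2 — Protected Household: [the claimant does not occupy the dwelling as their main home? yes] AND [the claimant's partner is in remunerative employment? yes] → satisfied.
article 7 — Tier I Case: [Protected Household (article 2)? yes] OR [the claimant is not a full-time student? no] OR [the claimant has been resident for the qualifying period? yes] → satisfied.
article 4 — Exempt Household: [Tier V Recipient (article 10)? yes] OR [Tier I Case (article 7)? yes] → satisfied.
article 12 — Registered Beneficiary: [Class-S Person (article 3)? no] AND [Exempt Household (article 4)? yes] → not satisfied.

Class-S Person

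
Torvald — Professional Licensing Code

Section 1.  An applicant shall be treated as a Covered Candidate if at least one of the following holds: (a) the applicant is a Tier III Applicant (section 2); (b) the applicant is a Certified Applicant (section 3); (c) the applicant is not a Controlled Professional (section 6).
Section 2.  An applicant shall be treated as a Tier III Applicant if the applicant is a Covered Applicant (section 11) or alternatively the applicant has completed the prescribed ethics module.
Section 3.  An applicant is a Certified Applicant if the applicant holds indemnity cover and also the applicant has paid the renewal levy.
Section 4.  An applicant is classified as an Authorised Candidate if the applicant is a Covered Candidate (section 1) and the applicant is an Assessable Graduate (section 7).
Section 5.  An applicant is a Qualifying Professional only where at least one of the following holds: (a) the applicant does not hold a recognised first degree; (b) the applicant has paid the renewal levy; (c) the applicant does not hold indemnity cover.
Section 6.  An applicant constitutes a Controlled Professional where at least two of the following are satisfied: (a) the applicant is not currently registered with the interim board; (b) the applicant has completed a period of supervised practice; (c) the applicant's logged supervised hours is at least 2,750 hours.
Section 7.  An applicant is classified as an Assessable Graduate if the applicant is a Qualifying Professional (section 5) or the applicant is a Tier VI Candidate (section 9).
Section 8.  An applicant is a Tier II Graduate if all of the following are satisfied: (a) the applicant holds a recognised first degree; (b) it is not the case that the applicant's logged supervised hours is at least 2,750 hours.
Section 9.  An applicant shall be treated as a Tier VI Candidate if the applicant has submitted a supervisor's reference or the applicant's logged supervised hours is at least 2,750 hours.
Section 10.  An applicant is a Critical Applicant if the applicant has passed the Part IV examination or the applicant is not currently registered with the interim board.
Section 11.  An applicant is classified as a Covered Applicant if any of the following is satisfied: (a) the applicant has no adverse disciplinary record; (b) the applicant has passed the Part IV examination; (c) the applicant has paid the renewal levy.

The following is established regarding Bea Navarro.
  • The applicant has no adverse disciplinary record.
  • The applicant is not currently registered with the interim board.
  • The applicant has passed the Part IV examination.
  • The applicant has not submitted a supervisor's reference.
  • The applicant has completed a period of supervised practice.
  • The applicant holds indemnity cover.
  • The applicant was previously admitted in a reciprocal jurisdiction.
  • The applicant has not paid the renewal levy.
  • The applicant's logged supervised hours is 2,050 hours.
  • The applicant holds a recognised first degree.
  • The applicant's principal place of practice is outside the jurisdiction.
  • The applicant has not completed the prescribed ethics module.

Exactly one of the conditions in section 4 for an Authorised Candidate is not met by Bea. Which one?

Assessable Graduate

Under section 11: the applicant has no adverse disciplinary record? yes; or the applicant has passed the Part IV examination? yes; or the applicant has paid the renewal levy? no. So the applicant is a Covered Applicant.
Under section 2: Covered Applicant (section 11)? yes; or the applicant has completed the prescribed ethics module? no. So the applicant is a Tier III Applicant.
Under section 3: the applicant holds indemnity cover? yes; and the applicant has paid the renewal levy? no. So the applicant is not a Certified Applicant.
Under section 6: the applicant is not currently registered with the interim board? yes; the applicant has completed a period of supervised practice? yes; applicant's logged supervised hours: 2,050 hours ≥ 2,750 hours? no — 2 of 3 hold (need ≥2) → satisfied.
Under section 1: Tier III Applicant (section 2)? yes; or Certified Applicant (section 3)? no; or not a Controlled Professional (section 6)? no. So the applicant is a Covered Candidate.
Under section 5: the applicant does not hold a recognised first degree? no; or the applicant has paid the renewal levy? no; or the applicant does not hold indemnity cover? no. So the applicant is not a Qualifying Professional.
Under section 9: the applicant has submitted a supervisor's reference? no; or applicant's logged supervised hours: 2,050 hours ≥ 2,750 hours? no. So the applicant is not a Tier VI Candidate.
Under section 7: Qualifying Professional (section 5)? no; or Tier VI Candidate (section 9)? no. So the applicant is not an Assessable Graduate.
Under section 4: Covered Candidate (section 1)? yes; and Assessable Graduate (section 7)? no. So the applicant is not an Authorised Candidate.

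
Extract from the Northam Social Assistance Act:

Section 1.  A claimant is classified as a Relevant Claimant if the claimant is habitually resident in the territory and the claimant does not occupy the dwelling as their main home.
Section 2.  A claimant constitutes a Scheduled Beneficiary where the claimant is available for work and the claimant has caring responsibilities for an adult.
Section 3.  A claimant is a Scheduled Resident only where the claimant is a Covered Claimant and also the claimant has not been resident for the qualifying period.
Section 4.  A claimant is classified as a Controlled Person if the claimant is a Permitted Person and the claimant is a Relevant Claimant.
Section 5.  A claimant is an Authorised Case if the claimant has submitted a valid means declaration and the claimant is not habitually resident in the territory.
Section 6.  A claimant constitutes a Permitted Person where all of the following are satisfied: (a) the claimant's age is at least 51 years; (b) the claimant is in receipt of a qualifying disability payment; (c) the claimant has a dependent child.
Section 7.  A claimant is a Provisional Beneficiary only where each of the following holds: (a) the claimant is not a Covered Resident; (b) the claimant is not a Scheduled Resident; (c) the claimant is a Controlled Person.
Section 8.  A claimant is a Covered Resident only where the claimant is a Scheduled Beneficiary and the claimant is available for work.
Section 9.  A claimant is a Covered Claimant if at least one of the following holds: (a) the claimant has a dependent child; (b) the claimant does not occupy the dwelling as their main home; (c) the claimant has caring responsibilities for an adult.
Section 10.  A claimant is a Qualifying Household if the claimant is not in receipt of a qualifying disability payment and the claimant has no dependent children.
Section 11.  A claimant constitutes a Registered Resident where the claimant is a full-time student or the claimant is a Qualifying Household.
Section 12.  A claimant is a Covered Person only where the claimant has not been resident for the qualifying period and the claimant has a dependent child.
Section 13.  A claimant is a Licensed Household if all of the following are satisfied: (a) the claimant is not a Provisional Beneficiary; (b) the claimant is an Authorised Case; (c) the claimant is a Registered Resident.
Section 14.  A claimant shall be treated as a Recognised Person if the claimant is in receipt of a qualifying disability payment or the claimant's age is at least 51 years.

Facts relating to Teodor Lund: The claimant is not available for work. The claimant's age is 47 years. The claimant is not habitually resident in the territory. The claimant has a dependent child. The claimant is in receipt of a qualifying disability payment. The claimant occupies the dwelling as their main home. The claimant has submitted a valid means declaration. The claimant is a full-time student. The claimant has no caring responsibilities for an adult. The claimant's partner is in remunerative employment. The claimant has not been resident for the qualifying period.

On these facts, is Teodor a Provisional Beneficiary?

section 2 — Scheduled Beneficiary: [the claimant is available for work? no] AND [the claimant has caring responsibilities for an adult? no] → not satisfied.
section 8 — Covered Resident: [Scheduled Beneficiary (section 2)? no] AND [the claimant is available for work? no] → not satisfied.
section 9 — Covered Claimant: [the claimant has a dependent child? yes] OR [the claimant does not occupy the dwelling as their main home? no] OR [the claimant has caring responsibilities for an adult? no] → satisfied.
section 3 — Scheduled Resident: [Covered Claimant (section 9)? yes] AND [the claimant has not been resident for the qualifying period? yes] → satisfied.
section 6 — Permitted Person: [claimant's age: 47 years ≥ 51 years? no] AND [the claimant is in receipt of a qualifying disability payment? yes] AND [the claimant has a dependent child? yes] → not satisfied.
section 1 — Relevant Claimant: [the claimant is habitually resident in the territory? no] AND [the claimant does not occupy the dwelling as their main home? no] → not satisfied.
section 4 — Controlled Person: [Permitted Person (section 6)? no] AND [Relevant Claimant (section 1)? no] → not satisfied.
section 7 — Provisional Beneficiary: [not a Covered Resident (section 8)? yes] AND [not a Scheduled Resident (section 3)? no] AND [Controlled Person (section 4)? no] → not satisfied.

No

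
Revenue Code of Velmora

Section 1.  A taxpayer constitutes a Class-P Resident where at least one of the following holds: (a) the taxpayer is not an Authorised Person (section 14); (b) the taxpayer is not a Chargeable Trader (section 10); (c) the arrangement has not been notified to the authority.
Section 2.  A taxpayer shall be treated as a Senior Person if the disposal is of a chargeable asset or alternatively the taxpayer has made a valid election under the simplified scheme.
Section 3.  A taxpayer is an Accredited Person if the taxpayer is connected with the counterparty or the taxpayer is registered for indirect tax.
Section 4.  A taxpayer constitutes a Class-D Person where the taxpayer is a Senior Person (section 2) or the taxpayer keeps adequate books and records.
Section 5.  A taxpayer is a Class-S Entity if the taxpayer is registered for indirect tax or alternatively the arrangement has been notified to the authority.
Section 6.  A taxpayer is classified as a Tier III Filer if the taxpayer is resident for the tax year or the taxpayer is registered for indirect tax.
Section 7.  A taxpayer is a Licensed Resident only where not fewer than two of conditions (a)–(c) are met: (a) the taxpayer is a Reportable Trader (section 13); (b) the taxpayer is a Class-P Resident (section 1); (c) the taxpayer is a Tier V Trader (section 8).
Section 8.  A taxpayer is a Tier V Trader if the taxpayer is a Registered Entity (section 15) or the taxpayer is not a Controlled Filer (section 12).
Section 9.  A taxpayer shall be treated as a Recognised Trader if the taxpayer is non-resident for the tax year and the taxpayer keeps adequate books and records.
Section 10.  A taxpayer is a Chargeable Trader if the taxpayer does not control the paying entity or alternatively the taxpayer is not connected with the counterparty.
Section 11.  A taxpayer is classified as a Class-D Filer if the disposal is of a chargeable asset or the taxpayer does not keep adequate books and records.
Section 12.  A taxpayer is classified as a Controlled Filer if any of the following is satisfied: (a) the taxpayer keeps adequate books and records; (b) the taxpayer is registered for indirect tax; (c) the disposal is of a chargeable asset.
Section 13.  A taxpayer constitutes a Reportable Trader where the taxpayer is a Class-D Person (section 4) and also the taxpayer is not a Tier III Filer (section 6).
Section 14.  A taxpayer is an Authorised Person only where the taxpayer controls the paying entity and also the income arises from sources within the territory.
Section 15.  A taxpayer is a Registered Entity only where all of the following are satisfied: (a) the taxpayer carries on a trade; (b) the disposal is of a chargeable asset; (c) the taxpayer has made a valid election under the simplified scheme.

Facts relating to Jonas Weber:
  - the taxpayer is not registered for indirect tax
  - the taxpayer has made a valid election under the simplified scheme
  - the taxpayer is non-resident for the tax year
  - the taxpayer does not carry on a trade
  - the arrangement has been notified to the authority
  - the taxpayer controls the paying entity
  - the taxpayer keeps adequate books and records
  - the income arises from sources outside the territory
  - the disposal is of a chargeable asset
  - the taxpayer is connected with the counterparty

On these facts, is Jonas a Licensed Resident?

section 2 — Senior Person: [the disposal is of a chargeable asset? yes] OR [the taxpayer has made a valid election under the simplified scheme? yes] → satisfied.
section 4 — Class-D Person: [Senior Person (section 2)? yes] OR [the taxpayer keeps adequate books and records? yes] → satisfied.
section 6 — Tier III Filer: [the taxpayer is resident for the tax year? no] OR [the taxpayer is registered for indirect tax? no] → not satisfied.
section 13 — Reportable Trader: [Class-D Person (section 4)? yes] AND [not a Tier III Filer (section 6)? yes] → satisfied.
section 14 — Authorised Person: [the taxpayer controls the paying entity? yes] AND [the income arises from sources within the territory? no] → not satisfied.
section 10 — Chargeable Trader: [the taxpayer does not control the paying entity? no] OR [the taxpayer is not connected with the counterparty? no] → not satisfied.
section 1 — Class-P Resident: [not an Authorised Person (section 14)? yes] OR [not a Chargeable Trader (section 10)? yes] OR [the arrangement has not been notified to the authority? no] → satisfied.
section 15 — Registered Entity: [the taxpayer carries on a trade? no] AND [the disposal is of a chargeable asset? yes] AND [the taxpayer has made a valid election under the simplified scheme? yes] → not satisfied.
section 12 — Controlled Filer: [the taxpayer keeps adequate books and records? yes] OR [the taxpayer is registered for indirect tax? no] OR [the disposal is of a chargeable asset? yes] → satisfied.
section 8 — Tier V Trader: [Registered Entity (section 15)? no] OR [not a Controlled Filer (section 12)? no] → not satisfied.
section 7 — Licensed Resident: Reportable Trader (section 13)? yes; Class-P Resident (section 1)? yes; Tier V Trader (section 8)? no — 2 of 3 hold (need ≥2) → satisfied.

Yes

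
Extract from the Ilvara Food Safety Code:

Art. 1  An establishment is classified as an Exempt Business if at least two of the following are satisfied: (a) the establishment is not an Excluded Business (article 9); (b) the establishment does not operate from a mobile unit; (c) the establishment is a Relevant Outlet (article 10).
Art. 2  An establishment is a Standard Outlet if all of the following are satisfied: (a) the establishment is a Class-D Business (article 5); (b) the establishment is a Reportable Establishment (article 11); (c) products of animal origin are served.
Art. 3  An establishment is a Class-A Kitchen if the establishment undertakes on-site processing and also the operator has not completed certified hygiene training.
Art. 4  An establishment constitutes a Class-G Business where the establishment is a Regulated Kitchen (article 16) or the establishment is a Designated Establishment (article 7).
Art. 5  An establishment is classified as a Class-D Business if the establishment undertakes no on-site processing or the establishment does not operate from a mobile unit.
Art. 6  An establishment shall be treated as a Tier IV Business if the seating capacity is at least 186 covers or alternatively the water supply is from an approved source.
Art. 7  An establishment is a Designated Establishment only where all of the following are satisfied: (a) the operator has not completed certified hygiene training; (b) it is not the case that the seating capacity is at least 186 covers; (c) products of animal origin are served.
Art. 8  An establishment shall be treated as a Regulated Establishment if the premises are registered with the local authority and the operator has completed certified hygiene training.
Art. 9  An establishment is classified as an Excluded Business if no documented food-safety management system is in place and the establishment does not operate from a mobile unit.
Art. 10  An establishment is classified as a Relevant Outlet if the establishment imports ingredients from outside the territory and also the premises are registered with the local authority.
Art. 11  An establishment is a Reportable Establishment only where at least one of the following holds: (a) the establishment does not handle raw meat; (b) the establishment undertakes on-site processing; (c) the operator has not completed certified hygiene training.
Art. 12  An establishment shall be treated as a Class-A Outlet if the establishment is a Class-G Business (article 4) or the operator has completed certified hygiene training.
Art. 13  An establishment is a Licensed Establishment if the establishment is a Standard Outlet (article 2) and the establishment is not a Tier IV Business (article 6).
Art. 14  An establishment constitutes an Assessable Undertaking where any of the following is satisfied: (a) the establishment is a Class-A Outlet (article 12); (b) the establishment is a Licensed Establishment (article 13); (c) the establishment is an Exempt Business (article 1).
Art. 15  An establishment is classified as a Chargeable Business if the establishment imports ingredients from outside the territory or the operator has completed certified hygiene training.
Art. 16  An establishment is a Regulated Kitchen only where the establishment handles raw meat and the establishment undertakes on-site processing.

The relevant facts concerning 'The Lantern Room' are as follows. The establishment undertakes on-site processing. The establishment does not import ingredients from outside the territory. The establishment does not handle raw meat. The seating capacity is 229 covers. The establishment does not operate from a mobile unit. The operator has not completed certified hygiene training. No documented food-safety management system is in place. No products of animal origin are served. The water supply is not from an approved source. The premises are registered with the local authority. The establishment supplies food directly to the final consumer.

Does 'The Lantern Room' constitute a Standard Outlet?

No

article 5 — Class-D Business: [the establishment undertakes no on-site processing? no] OR [the establishment does not operate from a mobile unit? yes] → satisfied.
article 11 — Reportable Establishment: [the establishment does not handle raw meat? yes] OR [the establishment undertakes on-site processing? yes] OR [the operator has not completed certified hygiene training? yes] → satisfied.
article 2 — Standard Outlet: [Class-D Business (article 5)? yes] AND [Reportable Establishment (article 11)? yes] AND [products of animal origin are served? no] → not satisfied.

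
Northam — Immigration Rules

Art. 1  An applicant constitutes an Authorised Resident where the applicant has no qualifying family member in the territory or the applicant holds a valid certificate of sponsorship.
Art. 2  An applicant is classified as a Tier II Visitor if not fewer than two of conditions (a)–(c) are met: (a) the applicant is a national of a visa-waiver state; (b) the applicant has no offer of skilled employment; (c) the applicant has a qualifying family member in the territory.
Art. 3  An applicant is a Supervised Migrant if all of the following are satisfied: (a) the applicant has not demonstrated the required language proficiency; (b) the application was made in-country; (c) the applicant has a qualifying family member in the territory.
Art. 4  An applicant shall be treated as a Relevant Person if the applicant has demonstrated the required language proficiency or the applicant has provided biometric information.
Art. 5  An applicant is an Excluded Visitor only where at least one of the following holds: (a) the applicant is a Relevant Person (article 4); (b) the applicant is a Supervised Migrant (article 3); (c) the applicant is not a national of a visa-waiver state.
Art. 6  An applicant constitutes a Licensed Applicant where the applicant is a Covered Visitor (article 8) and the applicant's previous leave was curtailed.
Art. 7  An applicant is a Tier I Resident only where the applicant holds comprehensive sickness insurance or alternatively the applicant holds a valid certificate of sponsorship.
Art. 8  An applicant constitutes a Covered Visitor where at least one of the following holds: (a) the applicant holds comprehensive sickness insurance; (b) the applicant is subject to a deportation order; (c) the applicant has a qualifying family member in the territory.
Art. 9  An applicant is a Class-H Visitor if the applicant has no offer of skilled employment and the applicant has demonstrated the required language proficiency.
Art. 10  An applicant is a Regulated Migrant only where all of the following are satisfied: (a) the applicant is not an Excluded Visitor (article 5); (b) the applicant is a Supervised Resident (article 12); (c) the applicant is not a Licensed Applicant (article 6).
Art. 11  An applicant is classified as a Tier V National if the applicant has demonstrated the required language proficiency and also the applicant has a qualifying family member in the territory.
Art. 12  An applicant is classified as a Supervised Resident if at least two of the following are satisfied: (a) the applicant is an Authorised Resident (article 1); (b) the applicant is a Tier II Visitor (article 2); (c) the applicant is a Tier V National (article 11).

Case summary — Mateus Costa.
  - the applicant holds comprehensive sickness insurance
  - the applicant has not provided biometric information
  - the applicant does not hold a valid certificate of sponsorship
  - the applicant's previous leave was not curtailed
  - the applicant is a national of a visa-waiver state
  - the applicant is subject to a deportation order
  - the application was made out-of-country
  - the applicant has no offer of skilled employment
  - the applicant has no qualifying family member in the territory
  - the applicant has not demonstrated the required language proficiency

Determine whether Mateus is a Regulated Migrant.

article 4 — Relevant Person: [the applicant has demonstrated the required language proficiency? no] OR [the applicant has provided biometric information? no] → not satisfied.
article 3 — Supervised Migrant: [the applicant has not demonstrated the required language proficiency? yes] AND [the application was made in-country? no] AND [the applicant has a qualifying family member in the territory? no] → not satisfied.
article 5 — Excluded Visitor: [Relevant Person (article 4)? no] OR [Supervised Migrant (article 3)? no] OR [the applicant is not a national of a visa-waiver state? no] → not satisfied.
article 1 — Authorised Resident: [the applicant has no qualifying family member in the territory? yes] OR [the applicant holds a valid certificate of sponsorship? no] → satisfied.
article 2 — Tier II Visitor: the applicant is a national of a visa-waiver state? yes; the applicant has no offer of skilled employment? yes; the applicant has a qualifying family member in the territory? no — 2 of 3 hold (need ≥2) → satisfied.
article 11 — Tier V National: [the applicant has demonstrated the required language proficiency? no] AND [the applicant has a qualifying family member in the territory? no] → not satisfied.
article 12 — Supervised Resident: Authorised Resident (article 1)? yes; Tier II Visitor (article 2)? yes; Tier V National (article 11)? no — 2 of 3 hold (need ≥2) → satisfied.
article 8 — Covered Visitor: [the applicant holds comprehensive sickness insurance? yes] OR [the applicant is subject to a deportation order? yes] OR [the applicant has a qualifying family member in the territory? no] → satisfied.
article 6 — Licensed Applicant: [Covered Visitor (article 8)? yes] AND [the applicant's previous leave was curtailed? no] → not satisfied.
article 10 — Regulated Migrant: [not an Excluded Visitor (article 5)? yes] AND [Supervised Resident (article 12)? yes] AND [not a Licensed Applicant (article 6)? yes] → satisfied.

Yes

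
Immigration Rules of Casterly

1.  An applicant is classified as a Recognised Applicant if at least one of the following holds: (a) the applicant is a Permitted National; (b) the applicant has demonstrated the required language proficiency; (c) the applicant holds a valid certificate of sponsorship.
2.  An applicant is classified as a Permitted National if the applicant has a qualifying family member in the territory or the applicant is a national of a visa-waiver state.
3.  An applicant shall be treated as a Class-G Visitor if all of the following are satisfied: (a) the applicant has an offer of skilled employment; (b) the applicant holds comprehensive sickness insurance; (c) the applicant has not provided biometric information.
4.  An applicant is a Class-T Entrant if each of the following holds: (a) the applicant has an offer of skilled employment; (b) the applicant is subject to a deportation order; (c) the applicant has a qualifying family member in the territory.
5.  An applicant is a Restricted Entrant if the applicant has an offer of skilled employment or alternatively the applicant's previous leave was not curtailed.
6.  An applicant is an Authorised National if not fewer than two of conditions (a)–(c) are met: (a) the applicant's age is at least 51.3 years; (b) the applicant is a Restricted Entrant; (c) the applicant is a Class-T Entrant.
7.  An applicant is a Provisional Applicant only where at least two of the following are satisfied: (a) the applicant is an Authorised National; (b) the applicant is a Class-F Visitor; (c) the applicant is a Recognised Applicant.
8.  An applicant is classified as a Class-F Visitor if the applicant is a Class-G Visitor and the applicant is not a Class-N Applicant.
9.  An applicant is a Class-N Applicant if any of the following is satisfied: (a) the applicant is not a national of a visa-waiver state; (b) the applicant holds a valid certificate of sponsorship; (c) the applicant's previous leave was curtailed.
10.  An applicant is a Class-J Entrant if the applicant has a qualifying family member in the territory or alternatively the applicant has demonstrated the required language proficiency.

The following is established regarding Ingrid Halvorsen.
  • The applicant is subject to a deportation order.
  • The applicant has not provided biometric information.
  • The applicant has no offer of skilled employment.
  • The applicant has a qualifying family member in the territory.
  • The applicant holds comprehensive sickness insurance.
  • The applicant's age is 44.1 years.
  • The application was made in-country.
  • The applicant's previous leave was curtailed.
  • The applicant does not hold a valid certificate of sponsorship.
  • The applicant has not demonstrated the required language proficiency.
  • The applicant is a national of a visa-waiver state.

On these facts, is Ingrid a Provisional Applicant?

paragraph 5 — Restricted Entrant: [the applicant has an offer of skilled employment? no] OR [the applicant's previous leave was not curtailed? no] → not satisfied.
paragraph 4 — Class-T Entrant: [the applicant has an offer of skilled employment? no] AND [the applicant is subject to a deportation order? yes] AND [the applicant has a qualifying family member in the territory? yes] → not satisfied.
paragraph 6 — Authorised National: applicant's age: 44.1 years ≥ 51.3 years? no; Restricted Entrant (paragraph 5)? no; Class-T Entrant (paragraph 4)? no — 0 of 3 hold (need ≥2) → not satisfied.
paragraph 3 — Class-G Visitor: [the applicant has an offer of skilled employment? no] AND [the applicant holds comprehensive sickness insurance? yes] AND [the applicant has not provided biometric information? yes] → not satisfied.
paragraph 9 — Class-N Applicant: [the applicant is not a national of a visa-waiver state? no] OR [the applicant holds a valid certificate of sponsorship? no] OR [the applicant's previous leave was curtailed? yes] → satisfied.
paragraph 8 — Class-F Visitor: [Class-G Visitor (paragraph 3)? no] AND [not a Class-N Applicant (paragraph 9)? no] → not satisfied.
paragraph 2 — Permitted National: [the applicant has a qualifying family member in the territory? yes] OR [the applicant is a national of a visa-waiver state? yes] → satisfied.
paragraph 1 — Recognised Applicant: [Permitted National (paragraph 2)? yes] OR [the applicant has demonstrated the required language proficiency? no] OR [the applicant holds a valid certificate of sponsorship? no] → satisfied.
paragraph 7 — Provisional Applicant: Authorised National (paragraph 6)? no; Class-F Visitor (paragraph 8)? no; Recognised Applicant (paragraph 1)? yes — 1 of 3 hold (need ≥2) → not satisfied.

No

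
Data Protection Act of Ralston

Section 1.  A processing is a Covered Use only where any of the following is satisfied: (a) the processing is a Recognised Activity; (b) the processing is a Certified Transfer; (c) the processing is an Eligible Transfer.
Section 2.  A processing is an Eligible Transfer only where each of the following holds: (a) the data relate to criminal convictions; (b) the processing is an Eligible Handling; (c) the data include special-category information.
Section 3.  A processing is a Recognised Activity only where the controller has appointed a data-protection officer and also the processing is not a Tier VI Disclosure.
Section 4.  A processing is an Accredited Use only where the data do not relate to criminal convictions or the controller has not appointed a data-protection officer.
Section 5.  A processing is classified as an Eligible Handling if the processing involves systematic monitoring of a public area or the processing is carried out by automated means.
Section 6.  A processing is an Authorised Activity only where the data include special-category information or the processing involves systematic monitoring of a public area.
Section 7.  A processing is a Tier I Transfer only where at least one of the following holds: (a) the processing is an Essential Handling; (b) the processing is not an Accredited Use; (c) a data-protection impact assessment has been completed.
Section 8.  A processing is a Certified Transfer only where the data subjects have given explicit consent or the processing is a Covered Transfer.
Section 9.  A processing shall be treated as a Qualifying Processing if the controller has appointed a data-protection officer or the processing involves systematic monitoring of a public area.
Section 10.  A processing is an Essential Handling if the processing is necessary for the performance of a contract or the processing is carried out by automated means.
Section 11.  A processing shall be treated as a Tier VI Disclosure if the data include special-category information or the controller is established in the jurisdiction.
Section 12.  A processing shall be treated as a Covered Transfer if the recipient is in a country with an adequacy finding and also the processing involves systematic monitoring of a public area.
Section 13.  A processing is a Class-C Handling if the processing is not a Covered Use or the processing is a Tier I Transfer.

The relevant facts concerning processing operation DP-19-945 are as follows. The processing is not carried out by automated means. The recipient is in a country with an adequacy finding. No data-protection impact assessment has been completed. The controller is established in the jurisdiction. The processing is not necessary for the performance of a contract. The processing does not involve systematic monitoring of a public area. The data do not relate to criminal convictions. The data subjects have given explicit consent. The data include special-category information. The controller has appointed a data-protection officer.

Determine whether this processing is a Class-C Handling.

section 11 — Tier VI Disclosure: [the data include special-category information? yes] OR [the controller is established in the jurisdiction? yes] → satisfied.
section 3 — Recognised Activity: [the controller has appointed a data-protection officer? yes] AND [not a Tier VI Disclosure (section 11)? no] → not satisfied.
section 12 — Covered Transfer: [the recipient is in a country with an adequacy finding? yes] AND [the processing involves systematic monitoring of a public area? no] → not satisfied.
section 8 — Certified Transfer: [the data subjects have given explicit consent? yes] OR [Covered Transfer (section 12)? no] → satisfied.
section 5 — Eligible Handling: [the processing involves systematic monitoring of a public area? no] OR [the processing is carried out by automated means? no] → not satisfied.
section 2 — Eligible Transfer: [the data relate to criminal convictions? no] AND [Eligible Handling (section 5)? no] AND [the data include special-category information? yes] → not satisfied.
section 1 — Covered Use: [Recognised Activity (section 3)? no] OR [Certified Transfer (section 8)? yes] OR [Eligible Transfer (section 2)? no] → satisfied.
section 10 — Essential Handling: [the processing is necessary for the performance of a contract? no] OR [the processing is carried out by automated means? no] → not satisfied.
section 4 — Accredited Use: [the data do not relate to criminal convictions? yes] OR [the controller has not appointed a data-protection officer? no] → satisfied.
section 7 — Tier I Transfer: [Essential Handling (section 10)? no] OR [not an Accredited Use (section 4)? no] OR [a data-protection impact assessment has been completed? no] → not satisfied.
section 13 — Class-C Handling: [not a Covered Use (section 1)? no] OR [Tier I Transfer (section 7)? no] → not satisfied.

No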